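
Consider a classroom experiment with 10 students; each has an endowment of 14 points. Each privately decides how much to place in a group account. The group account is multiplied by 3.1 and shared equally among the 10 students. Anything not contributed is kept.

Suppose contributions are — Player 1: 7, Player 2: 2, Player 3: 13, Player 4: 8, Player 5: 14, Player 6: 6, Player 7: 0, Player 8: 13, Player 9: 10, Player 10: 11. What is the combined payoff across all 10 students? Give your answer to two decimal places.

316.40 points

Total contributed: 7 + 2 + 13 + 8 + 14 + 6 + 0 + 13 + 10 + 11 = 84; total kept: 10 × 14 − 84 = 56.
The group account pays out 3.1 × 84 = 260.40 in aggregate.
Group total = 56 + 260.40 = 316.40.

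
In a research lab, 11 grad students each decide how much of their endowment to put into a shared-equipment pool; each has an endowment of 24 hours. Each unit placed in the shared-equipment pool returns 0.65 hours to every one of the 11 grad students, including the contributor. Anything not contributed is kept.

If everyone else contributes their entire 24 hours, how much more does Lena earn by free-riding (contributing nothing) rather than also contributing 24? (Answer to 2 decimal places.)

8.40 hours

Switching from a contribution of 24 to 0 lets Lena keep an extra 24 hours, but lowers the shared-equipment pool by 24, which costs Lena their own share of that drop: 0.65 × 24 = 15.60.
Net gain = 24 − 15.60 = 8.40. The private return per contributed unit (0.65) is below 1, so free-riding is indeed the best response regardless of what the others do.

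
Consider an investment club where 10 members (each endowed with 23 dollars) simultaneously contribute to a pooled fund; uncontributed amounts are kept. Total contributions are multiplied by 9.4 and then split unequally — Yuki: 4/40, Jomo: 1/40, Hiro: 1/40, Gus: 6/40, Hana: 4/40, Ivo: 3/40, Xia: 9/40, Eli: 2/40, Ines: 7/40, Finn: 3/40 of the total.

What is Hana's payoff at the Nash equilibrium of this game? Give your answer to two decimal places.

87.86 dollars

Player j's private return per contributed unit is 9.4 × (j's share). Contributing is weakly dominant for j when that share is at least 1/9.4 = 0.1064, and contributing 0 is dominant otherwise.
Gus, Xia and Ines are above the threshold, contributing 23 each; the remaining 7 contribute 0. Total contributed: 69.
Hana keeps 23 and receives 9.4 × 69 × 4/40 = 64.86 from the pooled fund, for a payoff of 87.86.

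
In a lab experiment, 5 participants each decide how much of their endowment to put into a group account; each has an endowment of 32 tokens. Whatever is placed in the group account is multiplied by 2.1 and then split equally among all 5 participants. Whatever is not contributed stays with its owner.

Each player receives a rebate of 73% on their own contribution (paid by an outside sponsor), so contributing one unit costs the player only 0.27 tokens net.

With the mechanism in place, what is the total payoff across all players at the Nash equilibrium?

452.80 tokens

With the mechanism, a contributed unit returns (2.1/5) / 0.27 = 1.5556 per unit of net cost to the contributor — now above 1 — so contributing fully is weakly dominant for every player.
At the Nash equilibrium everyone contributes 32. Group total payoff = 5 × (32 × 0.73 + 2.1 × 32) = 452.80.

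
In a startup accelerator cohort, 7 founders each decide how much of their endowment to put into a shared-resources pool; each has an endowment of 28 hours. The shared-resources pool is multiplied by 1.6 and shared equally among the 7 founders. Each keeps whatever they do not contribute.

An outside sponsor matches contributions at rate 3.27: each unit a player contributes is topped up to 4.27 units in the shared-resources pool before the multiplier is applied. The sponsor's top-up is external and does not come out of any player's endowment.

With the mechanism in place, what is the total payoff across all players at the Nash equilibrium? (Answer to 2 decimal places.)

With the mechanism, a contributed unit returns 1.6 × 4.27 / 7 = 0.9760 per unit of net cost — still below 1 — so contributing 0 remains dominant for every player.
Everyone keeps their endowment and the group total is 7 × 28 = 196.

196.00 hours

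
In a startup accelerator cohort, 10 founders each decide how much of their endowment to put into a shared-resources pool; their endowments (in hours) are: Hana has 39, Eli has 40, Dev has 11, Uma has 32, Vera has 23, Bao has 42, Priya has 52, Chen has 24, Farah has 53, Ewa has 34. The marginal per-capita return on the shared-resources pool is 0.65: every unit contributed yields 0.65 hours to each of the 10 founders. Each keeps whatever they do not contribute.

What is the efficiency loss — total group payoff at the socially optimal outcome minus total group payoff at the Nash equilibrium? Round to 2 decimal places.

The private return per contributed unit is 0.65 < 1 for everyone, so the Nash equilibrium is zero contribution and the group total is Σ E_j = 39 + 40 + 11 + 32 + 23 + 42 + 52 + 24 + 53 + 34 = 350.
Each contributed unit returns 6.500 to the group, so the social optimum is full contribution by everyone: group total = 6.500 × 350 = 2275.00.
Efficiency loss = (6.500 − 1) × 350 = 1925.00.

1925.00 hours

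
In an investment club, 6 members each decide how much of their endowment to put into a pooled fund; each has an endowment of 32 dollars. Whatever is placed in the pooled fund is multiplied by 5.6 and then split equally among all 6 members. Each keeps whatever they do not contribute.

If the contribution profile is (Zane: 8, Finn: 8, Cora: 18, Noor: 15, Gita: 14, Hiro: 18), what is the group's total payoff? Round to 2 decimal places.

Total contributed: 8 + 8 + 18 + 15 + 14 + 18 = 81; total kept: 6 × 32 − 81 = 111.
The pooled fund pays out 5.6 × 81 = 453.60 in aggregate.
Group total = 111 + 453.60 = 564.60.

564.60 dollars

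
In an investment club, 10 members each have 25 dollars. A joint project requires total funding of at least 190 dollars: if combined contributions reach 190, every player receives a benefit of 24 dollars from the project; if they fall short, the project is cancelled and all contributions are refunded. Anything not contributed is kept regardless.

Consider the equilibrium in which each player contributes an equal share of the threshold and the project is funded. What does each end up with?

30 dollars

Equal share of the threshold: 190/10 = 19.
At this profile no one gains by cutting their contribution: any cut drops the total below 190, the project is cancelled, contributions are refunded, and the deviator ends with 25, which is less than 25 − 19 + 24 = 30. Contributing more than 19 just wastes the excess. So contributing exactly 19 is a best response.
Each player's payoff: 25 − 19 + 24 = 30.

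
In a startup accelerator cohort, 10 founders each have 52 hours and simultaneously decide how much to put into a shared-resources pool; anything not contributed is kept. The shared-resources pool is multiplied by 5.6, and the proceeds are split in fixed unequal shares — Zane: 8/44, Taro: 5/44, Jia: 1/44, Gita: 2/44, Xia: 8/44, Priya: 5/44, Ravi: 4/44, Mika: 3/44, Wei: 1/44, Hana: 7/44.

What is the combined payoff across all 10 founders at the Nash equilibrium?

998.40 hours

A player with share s gets back 5.6·s per unit contributed, so full contribution is dominant for anyone with s > 1/5.6 = 0.1786 and zero contribution is dominant for anyone below.
Zane and Xia are above the threshold, contributing 52 each; the remaining 8 contribute 0. Total contributed: 104.
The shared-resources pool pays out 5.6 × 104 = 582.40 in total (split across the unequal shares, but the aggregate is all that matters for the group sum).
The 8 free-riders keep 52 each, adding 416. Group total = 416 + 582.40 = 998.40.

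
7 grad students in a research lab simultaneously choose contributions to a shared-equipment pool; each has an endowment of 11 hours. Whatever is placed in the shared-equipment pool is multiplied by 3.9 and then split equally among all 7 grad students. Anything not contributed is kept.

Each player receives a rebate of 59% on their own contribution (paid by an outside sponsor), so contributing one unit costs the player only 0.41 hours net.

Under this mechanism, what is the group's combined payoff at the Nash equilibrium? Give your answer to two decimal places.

345.73 hours

The effective private return per unit is now (3.9/7) / 0.41 = 1.3589 > 1, so every player's dominant strategy flips to full contribution.
So the Nash equilibrium is full contribution by all 7; the group earns 7 × (11 × 0.59 + 3.9 × 11) = 345.73.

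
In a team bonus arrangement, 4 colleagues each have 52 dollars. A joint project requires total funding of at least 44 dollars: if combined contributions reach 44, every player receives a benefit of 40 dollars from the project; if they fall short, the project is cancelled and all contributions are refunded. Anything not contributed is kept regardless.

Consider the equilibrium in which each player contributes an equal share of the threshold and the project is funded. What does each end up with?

81 dollars

Equal share of the threshold: 44/4 = 11.
At this profile no one gains by cutting their contribution: any cut drops the total below 44, the project is cancelled, contributions are refunded, and the deviator ends with 52, which is less than 52 − 11 + 40 = 81. Contributing more than 11 just wastes the excess. So contributing exactly 11 is a best response.
Each player's payoff: 52 − 11 + 40 = 81.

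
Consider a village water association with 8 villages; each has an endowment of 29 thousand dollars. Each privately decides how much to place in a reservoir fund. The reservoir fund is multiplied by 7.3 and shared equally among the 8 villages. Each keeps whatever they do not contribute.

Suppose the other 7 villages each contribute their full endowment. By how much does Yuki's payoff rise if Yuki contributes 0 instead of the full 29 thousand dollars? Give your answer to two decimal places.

2.54 thousand dollars

Switching from a contribution of 29 to 0 lets Yuki keep an extra 29 thousand dollars, but lowers the reservoir fund by 29, which costs Yuki their own share of that drop: 7.3/8 × 29 = 26.46.
Net gain = 29 − 26.46 = 2.54. The private return per contributed unit (0.9125) is below 1, so free-riding is indeed the best response regardless of what the others do.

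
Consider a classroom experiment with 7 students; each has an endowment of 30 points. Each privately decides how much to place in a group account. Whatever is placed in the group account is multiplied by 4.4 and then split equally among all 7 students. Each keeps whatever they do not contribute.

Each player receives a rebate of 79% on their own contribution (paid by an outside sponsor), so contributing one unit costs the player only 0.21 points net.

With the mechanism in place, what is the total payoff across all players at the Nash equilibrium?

1089.90 points

Under the mechanism each unit contributed yields (4.4/7) / 0.21 = 2.9932 back to its contributor per unit of net cost, which exceeds 1, making full contribution the dominant choice for everyone.
At the Nash equilibrium everyone contributes 30. Group total payoff = 7 × (30 × 0.79 + 4.4 × 30) = 1089.90.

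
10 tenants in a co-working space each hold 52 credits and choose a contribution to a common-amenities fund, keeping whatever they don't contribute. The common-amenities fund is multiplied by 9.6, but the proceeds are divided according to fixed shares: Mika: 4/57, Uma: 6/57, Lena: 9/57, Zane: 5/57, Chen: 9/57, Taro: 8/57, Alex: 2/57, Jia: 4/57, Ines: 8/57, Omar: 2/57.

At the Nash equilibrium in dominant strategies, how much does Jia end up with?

227.16 credits

Player j's private return per contributed unit is 9.6 × (j's share). Contributing is weakly dominant for j when that share is at least 1/9.6 = 0.1042, and contributing 0 is dominant otherwise.
Uma, Lena, Chen, Taro and Ines are above the threshold, contributing 52 each; the remaining 5 contribute 0. Total contributed: 260.
Jia keeps 52 and receives 9.6 × 260 × 4/57 = 175.16 from the common-amenities fund, for a payoff of 227.16.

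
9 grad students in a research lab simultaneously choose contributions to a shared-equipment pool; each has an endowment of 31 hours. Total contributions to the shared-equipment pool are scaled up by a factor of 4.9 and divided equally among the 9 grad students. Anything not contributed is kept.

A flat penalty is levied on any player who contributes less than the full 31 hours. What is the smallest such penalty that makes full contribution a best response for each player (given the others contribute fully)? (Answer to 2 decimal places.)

Given the others contribute fully, the best deviation is to contribute 0 (any partial contribution still incurs the fine and gives up units whose private return 0.5444 is below 1).
Deviating from 31 to 0 saves 31 hours but forfeits the deviator's share of the drop in the shared-equipment pool: 4.9/9 × 31 = 16.88.
So the deviation gain is 31 − 16.88 = 14.12, and the fine must be at least 14.12 hours to wipe it out.

14.12 hours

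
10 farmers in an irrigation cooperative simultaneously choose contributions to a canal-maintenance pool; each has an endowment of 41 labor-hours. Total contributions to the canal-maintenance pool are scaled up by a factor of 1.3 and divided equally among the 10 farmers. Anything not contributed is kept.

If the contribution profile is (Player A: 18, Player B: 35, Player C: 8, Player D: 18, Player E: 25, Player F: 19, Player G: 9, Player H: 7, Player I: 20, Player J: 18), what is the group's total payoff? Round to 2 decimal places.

463.10 labor-hours

Total contributed: 18 + 35 + 8 + 18 + 25 + 19 + 9 + 7 + 20 + 18 = 177; total kept: 10 × 41 − 177 = 233.
The canal-maintenance pool pays out 1.3 × 177 = 230.10 in aggregate.
Group total = 233 + 230.10 = 463.10.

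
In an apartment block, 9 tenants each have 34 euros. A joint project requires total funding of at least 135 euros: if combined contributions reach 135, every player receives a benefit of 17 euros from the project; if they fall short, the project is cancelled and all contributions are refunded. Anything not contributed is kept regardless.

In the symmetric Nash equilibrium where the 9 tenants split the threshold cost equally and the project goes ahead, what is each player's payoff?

Equal share of the threshold: 135/9 = 15.
At this profile no one gains by cutting their contribution: any cut drops the total below 135, the project is cancelled, contributions are refunded, and the deviator ends with 34, which is less than 34 − 15 + 17 = 36. Contributing more than 15 just wastes the excess. So contributing exactly 15 is a best response.
Each player's payoff: 34 − 15 + 17 = 36.

36 euros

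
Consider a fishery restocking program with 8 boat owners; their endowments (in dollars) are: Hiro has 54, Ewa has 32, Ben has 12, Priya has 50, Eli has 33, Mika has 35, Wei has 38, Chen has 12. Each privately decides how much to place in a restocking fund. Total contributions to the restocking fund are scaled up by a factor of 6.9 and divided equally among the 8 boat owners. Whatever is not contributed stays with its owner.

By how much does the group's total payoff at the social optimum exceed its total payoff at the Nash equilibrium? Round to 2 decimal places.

The private return per contributed unit is 6.9/8 = 0.8625 < 1 for every player regardless of endowment, so the Nash equilibrium is zero contribution and the group total is Σ E_j = 54 + 32 + 12 + 50 + 33 + 35 + 38 + 12 = 266.
Each contributed unit returns 6.900 to the group, so the social optimum is full contribution by everyone: group total = 6.900 × 266 = 1835.40.
Efficiency loss = (6.900 − 1) × 266 = 1569.40.

1569.40 dollars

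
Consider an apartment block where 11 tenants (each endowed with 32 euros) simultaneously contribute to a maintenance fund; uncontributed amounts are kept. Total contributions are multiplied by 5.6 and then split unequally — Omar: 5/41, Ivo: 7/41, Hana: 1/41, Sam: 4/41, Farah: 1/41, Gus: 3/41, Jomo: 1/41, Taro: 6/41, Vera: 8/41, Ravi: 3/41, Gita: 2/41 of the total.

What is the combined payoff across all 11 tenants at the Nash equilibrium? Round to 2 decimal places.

499.20 euros

Player j's private return per contributed unit is 5.6 × (j's share). Contributing is weakly dominant for j when that share is at least 1/5.6 = 0.1786, and contributing 0 is dominant otherwise.
The only share above 0.1786 is Vera's 8/41, contributing 32; the remaining 10 contribute 0. Total contributed: 32.
The maintenance fund pays out 5.6 × 32 = 179.20 in total (split across the unequal shares, but the aggregate is all that matters for the group sum).
The 10 free-riders keep 32 each, adding 320. Group total = 320 + 179.20 = 499.20.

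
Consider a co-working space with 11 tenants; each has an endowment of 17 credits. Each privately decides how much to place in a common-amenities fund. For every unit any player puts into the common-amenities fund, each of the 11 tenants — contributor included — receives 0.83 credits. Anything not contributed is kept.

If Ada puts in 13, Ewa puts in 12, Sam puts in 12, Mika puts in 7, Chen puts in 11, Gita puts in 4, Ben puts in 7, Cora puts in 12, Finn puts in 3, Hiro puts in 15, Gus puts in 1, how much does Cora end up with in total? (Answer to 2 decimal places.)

85.51 credits

Total contributed: 13 + 12 + 12 + 7 + 11 + 4 + 7 + 12 + 3 + 15 + 1 = 97.
Each receives 0.83 × 97 = 80.51 from the common-amenities fund.
Cora keeps 17 − 12 = 5, so Cora's payoff is 5 + 80.51 = 85.51.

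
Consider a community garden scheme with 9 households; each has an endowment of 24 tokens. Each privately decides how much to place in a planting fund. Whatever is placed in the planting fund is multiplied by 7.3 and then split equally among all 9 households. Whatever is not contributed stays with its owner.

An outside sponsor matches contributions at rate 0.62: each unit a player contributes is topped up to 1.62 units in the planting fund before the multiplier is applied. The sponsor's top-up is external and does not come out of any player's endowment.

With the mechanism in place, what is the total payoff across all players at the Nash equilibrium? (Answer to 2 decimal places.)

The effective private return per unit is now 7.3 × 1.62 / 9 = 1.3140 > 1, so every player's dominant strategy flips to full contribution.
So the Nash equilibrium is full contribution by all 9; the group earns 7.3 × 1.62 × 216 = 2554.42.

2554.42 tokens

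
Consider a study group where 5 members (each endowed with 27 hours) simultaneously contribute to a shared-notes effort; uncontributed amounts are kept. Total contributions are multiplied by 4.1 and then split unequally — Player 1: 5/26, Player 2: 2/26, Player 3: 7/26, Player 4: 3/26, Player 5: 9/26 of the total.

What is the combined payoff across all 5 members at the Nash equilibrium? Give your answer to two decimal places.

For player j, contributing a unit is worthwhile iff 4.1 × (j's share) ≥ 1, i.e. iff j's share is at least 0.2439.
Player 3 and Player 5 clear that bar, contributing 27 each; the remaining 3 contribute 0. Total contributed: 54.
The shared-notes effort pays out 4.1 × 54 = 221.40 in total (split across the unequal shares, but the aggregate is all that matters for the group sum).
The 3 free-riders keep 27 each, adding 81. Group total = 81 + 221.40 = 302.40.

302.40 hours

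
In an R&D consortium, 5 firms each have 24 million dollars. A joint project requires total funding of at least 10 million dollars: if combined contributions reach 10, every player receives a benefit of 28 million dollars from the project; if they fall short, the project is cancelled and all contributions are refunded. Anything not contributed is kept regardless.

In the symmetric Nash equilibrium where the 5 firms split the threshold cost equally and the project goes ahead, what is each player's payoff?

50 million dollars

Equal share of the threshold: 10/5 = 2.
At this profile no one gains by cutting their contribution: any cut drops the total below 10, the project is cancelled, contributions are refunded, and the deviator ends with 24, which is less than 24 − 2 + 28 = 50. Contributing more than 2 just wastes the excess. So contributing exactly 2 is a best response.
Each player's payoff: 24 − 2 + 28 = 50.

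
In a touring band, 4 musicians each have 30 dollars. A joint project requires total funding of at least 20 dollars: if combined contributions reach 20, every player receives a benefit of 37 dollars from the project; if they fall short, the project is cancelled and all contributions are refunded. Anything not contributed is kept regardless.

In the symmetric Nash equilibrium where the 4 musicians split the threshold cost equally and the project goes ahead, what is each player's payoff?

Equal share of the threshold: 20/4 = 5.
At this profile no one gains by cutting their contribution: any cut drops the total below 20, the project is cancelled, contributions are refunded, and the deviator ends with 30, which is less than 30 − 5 + 37 = 62. Contributing more than 5 just wastes the excess. So contributing exactly 5 is a best response.
Each player's payoff: 30 − 5 + 37 = 62.

62 dollars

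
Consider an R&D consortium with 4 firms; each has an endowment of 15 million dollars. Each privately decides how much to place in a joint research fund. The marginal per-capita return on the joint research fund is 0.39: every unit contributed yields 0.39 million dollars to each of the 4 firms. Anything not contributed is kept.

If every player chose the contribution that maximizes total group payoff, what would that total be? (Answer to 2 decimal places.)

Each contributed unit returns 1.560 to the group as a whole (0.39 to each of 4 players), which exceeds 1, so the social optimum is full contribution: group total = 1.560 × 60 = 93.60.

93.60 million dollars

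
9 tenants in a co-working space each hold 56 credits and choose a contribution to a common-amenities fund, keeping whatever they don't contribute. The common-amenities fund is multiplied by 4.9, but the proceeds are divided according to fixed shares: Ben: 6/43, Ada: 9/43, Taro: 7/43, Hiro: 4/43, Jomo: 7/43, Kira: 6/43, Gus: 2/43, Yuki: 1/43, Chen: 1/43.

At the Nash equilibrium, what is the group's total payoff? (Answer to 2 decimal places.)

For player j, contributing a unit is worthwhile iff 4.9 × (j's share) ≥ 1, i.e. iff j's share is at least 0.2041.
Ada alone (share 9/43) is above the threshold, contributing 56; the remaining 8 contribute 0. Total contributed: 56.
The common-amenities fund pays out 4.9 × 56 = 274.40 in total (split across the unequal shares, but the aggregate is all that matters for the group sum).
The 8 free-riders keep 56 each, adding 448. Group total = 448 + 274.40 = 722.40.

722.40 credits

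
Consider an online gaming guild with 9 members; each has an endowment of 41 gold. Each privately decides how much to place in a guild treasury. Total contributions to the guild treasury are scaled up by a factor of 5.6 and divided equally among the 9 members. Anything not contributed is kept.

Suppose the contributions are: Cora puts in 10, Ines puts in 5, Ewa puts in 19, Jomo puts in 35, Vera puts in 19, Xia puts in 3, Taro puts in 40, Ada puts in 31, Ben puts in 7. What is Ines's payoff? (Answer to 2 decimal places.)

Total contributed: 10 + 5 + 19 + 35 + 19 + 3 + 40 + 31 + 7 = 169.
Each receives 5.6 × 169 / 9 = 105.16 from the guild treasury.
Ines keeps 41 − 5 = 36, so Ines's payoff is 36 + 105.16 = 141.16.

141.16 gold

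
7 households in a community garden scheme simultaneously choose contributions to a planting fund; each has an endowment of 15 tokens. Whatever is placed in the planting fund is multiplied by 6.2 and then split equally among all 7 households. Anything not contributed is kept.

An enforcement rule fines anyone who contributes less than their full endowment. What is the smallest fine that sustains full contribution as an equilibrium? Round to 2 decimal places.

Given the others contribute fully, the best deviation is to contribute 0 (any partial contribution still incurs the fine and gives up units whose private return 0.8857 is below 1).
Deviating from 15 to 0 saves 15 tokens but forfeits the deviator's share of the drop in the planting fund: 6.2/7 × 15 = 13.29.
So the deviation gain is 15 − 13.29 = 1.71, and the fine must be at least 1.71 tokens to wipe it out.

1.71 tokens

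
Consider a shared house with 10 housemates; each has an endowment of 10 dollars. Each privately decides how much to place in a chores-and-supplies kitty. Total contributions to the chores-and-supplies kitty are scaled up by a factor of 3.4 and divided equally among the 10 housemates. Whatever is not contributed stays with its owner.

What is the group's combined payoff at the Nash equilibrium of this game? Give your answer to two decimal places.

100.00 dollars

Each contributed unit returns 3.4/10 = 0.3400 to its contributor — below 1 — so contributing 0 is dominant for every player. At the Nash equilibrium everyone keeps their 10, and the group total is 10 × 10 = 100.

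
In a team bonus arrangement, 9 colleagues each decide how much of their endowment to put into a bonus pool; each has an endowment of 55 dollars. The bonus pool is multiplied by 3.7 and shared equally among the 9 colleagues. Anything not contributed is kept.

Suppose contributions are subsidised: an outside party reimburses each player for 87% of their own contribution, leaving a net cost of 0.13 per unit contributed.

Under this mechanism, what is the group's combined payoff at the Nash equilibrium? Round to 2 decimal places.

2262.15 dollars

The effective private return per unit is now (3.7/9) / 0.13 = 3.1624 > 1, so every player's dominant strategy flips to full contribution.
At the Nash equilibrium everyone contributes 55. Group total payoff = 9 × (55 × 0.87 + 3.7 × 55) = 2262.15.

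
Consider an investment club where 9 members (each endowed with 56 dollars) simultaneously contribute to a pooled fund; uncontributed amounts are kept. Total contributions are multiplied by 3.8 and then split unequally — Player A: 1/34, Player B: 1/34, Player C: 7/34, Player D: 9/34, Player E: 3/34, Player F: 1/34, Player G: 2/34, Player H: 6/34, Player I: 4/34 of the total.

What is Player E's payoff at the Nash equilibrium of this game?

74.78 dollars

A player with share s gets back 3.8·s per unit contributed, so full contribution is dominant for anyone with s > 1/3.8 = 0.2632 and zero contribution is dominant for anyone below.
Only Player D (9/34) clears that bar, contributing 56; the remaining 8 contribute 0. Total contributed: 56.
Player E keeps 56 and receives 3.8 × 56 × 3/34 = 18.78 from the pooled fund, for a payoff of 74.78.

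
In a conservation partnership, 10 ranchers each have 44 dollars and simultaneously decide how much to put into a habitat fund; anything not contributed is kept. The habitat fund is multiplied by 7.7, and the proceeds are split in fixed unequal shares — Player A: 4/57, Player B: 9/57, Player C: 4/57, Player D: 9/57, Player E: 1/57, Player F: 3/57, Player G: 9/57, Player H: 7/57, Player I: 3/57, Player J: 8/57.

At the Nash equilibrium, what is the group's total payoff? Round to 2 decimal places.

1619.20 dollars

For player j, contributing a unit is worthwhile iff 7.7 × (j's share) ≥ 1, i.e. iff j's share is at least 0.1299.
The shares above 0.1299 belong to Player B, Player D, Player G and Player J, contributing 44 each; the remaining 6 contribute 0. Total contributed: 176.
The habitat fund pays out 7.7 × 176 = 1355.20 in total (split across the unequal shares, but the aggregate is all that matters for the group sum).
The 6 free-riders keep 44 each, adding 264. Group total = 264 + 1355.20 = 1619.20.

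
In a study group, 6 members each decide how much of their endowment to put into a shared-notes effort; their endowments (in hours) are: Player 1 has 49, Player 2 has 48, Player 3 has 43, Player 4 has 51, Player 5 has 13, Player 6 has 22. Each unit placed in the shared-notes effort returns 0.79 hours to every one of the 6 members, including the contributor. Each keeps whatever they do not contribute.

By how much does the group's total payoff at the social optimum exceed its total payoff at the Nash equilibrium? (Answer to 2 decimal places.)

845.24 hours

The private return per contributed unit is 0.79 < 1 for everyone, so the Nash equilibrium is zero contribution and the group total is Σ E_j = 49 + 48 + 43 + 51 + 13 + 22 = 226.
Each contributed unit returns 4.740 to the group, so the social optimum is full contribution by everyone: group total = 4.740 × 226 = 1071.24.
Efficiency loss = (4.740 − 1) × 226 = 845.24.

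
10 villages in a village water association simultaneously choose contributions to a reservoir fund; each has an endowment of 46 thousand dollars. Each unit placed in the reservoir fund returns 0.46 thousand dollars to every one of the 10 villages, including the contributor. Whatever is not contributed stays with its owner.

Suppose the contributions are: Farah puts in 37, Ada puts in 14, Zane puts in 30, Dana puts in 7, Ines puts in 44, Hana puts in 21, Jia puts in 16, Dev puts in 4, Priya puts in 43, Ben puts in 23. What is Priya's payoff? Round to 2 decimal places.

112.94 thousand dollars

Total contributed: 37 + 14 + 30 + 7 + 44 + 21 + 16 + 4 + 43 + 23 = 239.
Each receives 0.46 × 239 = 109.94 from the reservoir fund.
Priya keeps 46 − 43 = 3, so Priya's payoff is 3 + 109.94 = 112.94.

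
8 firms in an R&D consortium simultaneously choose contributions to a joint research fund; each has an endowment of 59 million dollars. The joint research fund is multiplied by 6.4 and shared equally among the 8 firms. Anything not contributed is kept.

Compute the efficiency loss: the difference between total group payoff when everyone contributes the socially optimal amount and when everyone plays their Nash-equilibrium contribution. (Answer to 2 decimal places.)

Each contributed unit returns 6.4/8 = 0.8000 to its contributor — below 1 — so contributing 0 is dominant for every player. At the Nash equilibrium everyone keeps their 59, and the group total is 8 × 59 = 472.
Each contributed unit returns 6.400 to the group as a whole (0.8000 to each of 8 players), which exceeds 1, so the social optimum is full contribution: group total = 6.400 × 472 = 3020.80.
Efficiency loss = 3020.80 − 472 = 2548.80.

2548.80 million dollars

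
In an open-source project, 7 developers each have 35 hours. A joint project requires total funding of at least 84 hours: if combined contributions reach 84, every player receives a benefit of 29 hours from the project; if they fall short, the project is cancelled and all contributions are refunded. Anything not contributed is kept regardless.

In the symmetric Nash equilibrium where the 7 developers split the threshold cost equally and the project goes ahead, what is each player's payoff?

52 hours

Equal share of the threshold: 84/7 = 12.
At this profile no one gains by cutting their contribution: any cut drops the total below 84, the project is cancelled, contributions are refunded, and the deviator ends with 35, which is less than 35 − 12 + 29 = 52. Contributing more than 12 just wastes the excess. So contributing exactly 12 is a best response.
Each player's payoff: 35 − 12 + 29 = 52.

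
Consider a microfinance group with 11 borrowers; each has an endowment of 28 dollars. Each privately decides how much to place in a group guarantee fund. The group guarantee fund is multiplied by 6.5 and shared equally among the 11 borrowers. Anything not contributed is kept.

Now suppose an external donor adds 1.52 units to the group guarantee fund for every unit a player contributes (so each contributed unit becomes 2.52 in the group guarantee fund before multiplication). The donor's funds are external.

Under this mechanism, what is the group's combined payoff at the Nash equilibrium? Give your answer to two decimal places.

With the mechanism, a contributed unit returns 6.5 × 2.52 / 11 = 1.4891 per unit of net cost to the contributor — now above 1 — so contributing fully is weakly dominant for every player.
At the Nash equilibrium everyone contributes 28. Group total payoff = 6.5 × 2.52 × 308 = 5045.04.

5045.04 dollars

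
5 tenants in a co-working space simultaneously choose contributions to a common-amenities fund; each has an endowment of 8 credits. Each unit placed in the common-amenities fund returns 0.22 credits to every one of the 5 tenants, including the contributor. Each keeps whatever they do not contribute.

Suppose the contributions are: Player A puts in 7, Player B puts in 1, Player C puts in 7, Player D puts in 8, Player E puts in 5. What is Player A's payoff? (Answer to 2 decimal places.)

7.16 credits

Total contributed: 7 + 1 + 7 + 8 + 5 = 28.
Each receives 0.22 × 28 = 6.16 from the common-amenities fund.
Player A keeps 8 − 7 = 1, so Player A's payoff is 1 + 6.16 = 7.16.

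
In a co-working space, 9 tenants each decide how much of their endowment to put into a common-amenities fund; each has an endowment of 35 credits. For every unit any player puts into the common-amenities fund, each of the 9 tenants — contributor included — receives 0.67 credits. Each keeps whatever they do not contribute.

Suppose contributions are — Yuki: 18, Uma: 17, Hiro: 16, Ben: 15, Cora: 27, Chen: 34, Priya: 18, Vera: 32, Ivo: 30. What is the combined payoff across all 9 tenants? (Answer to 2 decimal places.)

1356.21 credits

Total contributed: 18 + 17 + 16 + 15 + 27 + 34 + 18 + 32 + 30 = 207; total kept: 9 × 35 − 207 = 108.
The common-amenities fund pays out 0.67 × 9 × 207 = 1248.21 in aggregate.
Group total = 108 + 1248.21 = 1356.21.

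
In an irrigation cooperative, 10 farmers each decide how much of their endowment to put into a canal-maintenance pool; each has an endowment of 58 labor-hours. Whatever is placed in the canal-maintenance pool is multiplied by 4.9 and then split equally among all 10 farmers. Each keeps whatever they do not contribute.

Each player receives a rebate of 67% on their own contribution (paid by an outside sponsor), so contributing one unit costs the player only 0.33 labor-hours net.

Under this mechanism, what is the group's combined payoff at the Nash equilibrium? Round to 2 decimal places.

3230.60 labor-hours

With the mechanism, a contributed unit returns (4.9/10) / 0.33 = 1.4848 per unit of net cost to the contributor — now above 1 — so contributing fully is weakly dominant for every player.
At the Nash equilibrium everyone contributes 58. Group total payoff = 10 × (58 × 0.67 + 4.9 × 58) = 3230.60.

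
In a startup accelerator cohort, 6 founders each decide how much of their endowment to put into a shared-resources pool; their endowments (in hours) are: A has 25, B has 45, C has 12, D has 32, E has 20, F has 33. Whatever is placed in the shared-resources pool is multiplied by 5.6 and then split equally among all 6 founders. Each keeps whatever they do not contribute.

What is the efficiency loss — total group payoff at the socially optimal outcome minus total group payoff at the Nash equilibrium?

The private return per contributed unit is 5.6/6 = 0.9333 < 1 for every player regardless of endowment, so the Nash equilibrium is zero contribution and the group total is Σ E_j = 25 + 45 + 12 + 32 + 20 + 33 = 167.
Each contributed unit returns 5.600 to the group, so the social optimum is full contribution by everyone: group total = 5.600 × 167 = 935.20.
Efficiency loss = (5.600 − 1) × 167 = 768.20.

768.20 hours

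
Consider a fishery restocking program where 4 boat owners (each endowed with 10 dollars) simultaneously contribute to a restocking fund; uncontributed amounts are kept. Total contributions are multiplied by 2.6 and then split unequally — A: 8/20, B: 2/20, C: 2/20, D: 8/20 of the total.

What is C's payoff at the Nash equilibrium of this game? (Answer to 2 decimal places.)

15.20 dollars

A player with share s gets back 2.6·s per unit contributed, so full contribution is dominant for anyone with s > 1/2.6 = 0.3846 and zero contribution is dominant for anyone below.
A and D clear that bar, contributing 10 each; the remaining 2 contribute 0. Total contributed: 20.
C keeps 10 and receives 2.6 × 20 × 2/20 = 5.20 from the restocking fund, for a payoff of 15.20.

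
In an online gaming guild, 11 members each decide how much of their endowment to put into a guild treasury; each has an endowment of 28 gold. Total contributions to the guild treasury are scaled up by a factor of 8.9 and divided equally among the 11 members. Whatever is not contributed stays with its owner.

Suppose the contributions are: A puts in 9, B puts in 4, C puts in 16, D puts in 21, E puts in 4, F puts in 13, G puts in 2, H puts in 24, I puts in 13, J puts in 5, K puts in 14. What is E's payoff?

125.14 gold

Total contributed: 9 + 4 + 16 + 21 + 4 + 13 + 2 + 24 + 13 + 5 + 14 = 125.
Each receives 8.9 × 125 / 11 = 101.14 from the guild treasury.
E keeps 28 − 4 = 24, so E's payoff is 24 + 101.14 = 125.14.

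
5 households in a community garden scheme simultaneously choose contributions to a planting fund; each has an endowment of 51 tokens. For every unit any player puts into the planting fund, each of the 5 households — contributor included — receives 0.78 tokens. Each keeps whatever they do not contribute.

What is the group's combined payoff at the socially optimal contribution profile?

994.50 tokens

Each contributed unit returns 3.900 to the group as a whole (0.78 to each of 5 players), which exceeds 1, so the social optimum is full contribution: group total = 3.900 × 255 = 994.50.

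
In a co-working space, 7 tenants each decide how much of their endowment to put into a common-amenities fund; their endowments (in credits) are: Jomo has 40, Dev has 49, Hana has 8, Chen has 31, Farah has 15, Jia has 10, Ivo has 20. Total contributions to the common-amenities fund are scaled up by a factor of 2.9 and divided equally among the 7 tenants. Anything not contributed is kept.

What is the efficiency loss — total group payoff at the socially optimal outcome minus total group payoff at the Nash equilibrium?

328.70 credits

The private return per contributed unit is 2.9/7 = 0.4143 < 1 for every player regardless of endowment, so the Nash equilibrium is zero contribution and the group total is Σ E_j = 40 + 49 + 8 + 31 + 15 + 10 + 20 = 173.
Each contributed unit returns 2.900 to the group, so the social optimum is full contribution by everyone: group total = 2.900 × 173 = 501.70.
Efficiency loss = (2.900 − 1) × 173 = 328.70.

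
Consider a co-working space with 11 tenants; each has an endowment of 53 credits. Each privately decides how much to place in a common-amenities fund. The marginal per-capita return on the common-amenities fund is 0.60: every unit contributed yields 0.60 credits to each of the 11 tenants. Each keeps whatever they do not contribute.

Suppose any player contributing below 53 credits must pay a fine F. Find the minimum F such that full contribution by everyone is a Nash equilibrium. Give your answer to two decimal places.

21.20 credits

Given the others contribute fully, the best deviation is to contribute 0 (any partial contribution still incurs the fine and gives up units whose private return 0.60 is below 1).
Deviating from 53 to 0 saves 53 credits but forfeits the deviator's share of the drop in the common-amenities fund: 0.60 × 53 = 31.80.
So the deviation gain is 53 − 31.80 = 21.20, and the fine must be at least 21.20 credits to wipe it out.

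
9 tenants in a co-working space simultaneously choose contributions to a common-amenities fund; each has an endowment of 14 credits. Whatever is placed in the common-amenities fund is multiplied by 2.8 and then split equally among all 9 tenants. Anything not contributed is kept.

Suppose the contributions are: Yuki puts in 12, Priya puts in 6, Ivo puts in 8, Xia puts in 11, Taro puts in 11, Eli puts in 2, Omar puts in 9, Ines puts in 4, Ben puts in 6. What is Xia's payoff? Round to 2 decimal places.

Total contributed: 12 + 6 + 8 + 11 + 11 + 2 + 9 + 4 + 6 = 69.
Each receives 2.8 × 69 / 9 = 21.47 from the common-amenities fund.
Xia keeps 14 − 11 = 3, so Xia's payoff is 3 + 21.47 = 24.47.

24.47 credits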